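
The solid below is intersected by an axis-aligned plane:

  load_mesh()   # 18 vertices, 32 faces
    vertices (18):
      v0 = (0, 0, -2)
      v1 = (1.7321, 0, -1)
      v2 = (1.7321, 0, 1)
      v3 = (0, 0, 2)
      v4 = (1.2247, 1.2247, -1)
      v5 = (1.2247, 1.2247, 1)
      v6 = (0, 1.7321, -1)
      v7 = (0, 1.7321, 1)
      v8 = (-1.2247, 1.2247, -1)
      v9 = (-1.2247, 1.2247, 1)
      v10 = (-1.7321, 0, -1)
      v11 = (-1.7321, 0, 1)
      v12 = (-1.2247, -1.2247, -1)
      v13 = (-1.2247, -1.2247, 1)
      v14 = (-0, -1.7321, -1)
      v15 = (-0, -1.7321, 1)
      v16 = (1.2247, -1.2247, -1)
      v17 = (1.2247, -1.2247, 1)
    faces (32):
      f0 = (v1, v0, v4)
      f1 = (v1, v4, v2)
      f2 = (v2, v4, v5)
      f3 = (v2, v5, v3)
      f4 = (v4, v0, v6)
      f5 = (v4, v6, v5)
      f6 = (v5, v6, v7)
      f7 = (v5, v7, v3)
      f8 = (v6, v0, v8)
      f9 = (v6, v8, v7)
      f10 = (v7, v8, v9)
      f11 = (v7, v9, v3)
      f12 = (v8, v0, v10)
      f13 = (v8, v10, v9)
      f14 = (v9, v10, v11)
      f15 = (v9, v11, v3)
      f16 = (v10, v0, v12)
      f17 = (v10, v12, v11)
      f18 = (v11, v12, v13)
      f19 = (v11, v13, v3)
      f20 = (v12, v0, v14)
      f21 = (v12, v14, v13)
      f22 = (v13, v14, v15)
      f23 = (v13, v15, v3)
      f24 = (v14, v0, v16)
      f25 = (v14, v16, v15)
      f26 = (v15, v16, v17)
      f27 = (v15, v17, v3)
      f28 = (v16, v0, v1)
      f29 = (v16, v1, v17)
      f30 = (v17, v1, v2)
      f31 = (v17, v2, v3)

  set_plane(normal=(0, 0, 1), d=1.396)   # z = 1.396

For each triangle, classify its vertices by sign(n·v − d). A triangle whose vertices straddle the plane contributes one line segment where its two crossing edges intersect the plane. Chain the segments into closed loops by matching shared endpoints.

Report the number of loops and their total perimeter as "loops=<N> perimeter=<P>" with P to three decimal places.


Straddling triangles (8 of 32):
  (v2,v5,v3) [--+] → (0.739719, 0.739719, 1.396)–(1.04619, 0, 1.396)  len=0.8007
  (v5,v7,v3) [--+] → (0, 1.04619, 1.396)–(0.739719, 0.739719, 1.396)  len=0.8007
  (v7,v9,v3) [--+] → (-0.739719, 0.739719, 1.396)–(0, 1.04619, 1.396)  len=0.8007
  (v9,v11,v3) [--+] → (-1.04619, 0, 1.396)–(-0.739719, 0.739719, 1.396)  len=0.8007
  (v11,v13,v3) [--+] → (-0.739719, -0.739719, 1.396)–(-1.04619, 0, 1.396)  len=0.8007
  (v13,v15,v3) [--+] → (0, -1.04619, 1.396)–(-0.739719, -0.739719, 1.396)  len=0.8007
  (v15,v17,v3) [--+] → (0.739719, -0.739719, 1.396)–(0, -1.04619, 1.396)  len=0.8007
  (v17,v2,v3) [--+] → (1.04619, 0, 1.396)–(0.739719, -0.739719, 1.396)  len=0.8007

Chained into 1 loop(s):
  loop 1: 8 segments, perimeter = 6.4055
Total perimeter = 6.406

loops=1 perimeter=6.406


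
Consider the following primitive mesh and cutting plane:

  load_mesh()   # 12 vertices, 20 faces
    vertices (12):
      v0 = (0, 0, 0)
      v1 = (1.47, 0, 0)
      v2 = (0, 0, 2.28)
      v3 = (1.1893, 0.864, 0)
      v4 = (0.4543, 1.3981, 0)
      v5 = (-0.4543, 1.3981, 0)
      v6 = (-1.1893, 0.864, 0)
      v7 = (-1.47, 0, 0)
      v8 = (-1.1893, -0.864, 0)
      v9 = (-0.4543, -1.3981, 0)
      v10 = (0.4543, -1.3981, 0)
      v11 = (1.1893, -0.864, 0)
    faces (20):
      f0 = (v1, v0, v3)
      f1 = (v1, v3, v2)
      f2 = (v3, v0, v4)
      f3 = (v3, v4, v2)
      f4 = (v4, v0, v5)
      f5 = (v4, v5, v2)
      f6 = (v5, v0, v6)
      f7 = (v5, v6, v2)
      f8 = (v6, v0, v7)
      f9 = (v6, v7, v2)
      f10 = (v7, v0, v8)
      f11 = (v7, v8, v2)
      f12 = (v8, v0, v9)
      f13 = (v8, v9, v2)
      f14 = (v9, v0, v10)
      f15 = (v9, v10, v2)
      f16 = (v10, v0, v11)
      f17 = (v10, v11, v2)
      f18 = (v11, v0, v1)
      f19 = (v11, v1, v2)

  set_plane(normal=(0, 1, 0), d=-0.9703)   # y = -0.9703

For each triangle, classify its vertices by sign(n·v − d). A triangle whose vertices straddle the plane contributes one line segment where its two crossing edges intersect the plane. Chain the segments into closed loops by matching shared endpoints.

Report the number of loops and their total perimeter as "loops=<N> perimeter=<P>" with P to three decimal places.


Straddling triangles (6 of 20):
  (v8,v0,v9) [++-] → (-0.31529, -0.9703, 0)–(-1.04302, -0.9703, 0)  len=0.7277
  (v8,v9,v2) [+-+] → (-1.04302, -0.9703, 0)–(-0.31529, -0.9703, 0.69765)  len=1.0081
  (v9,v0,v10) [-+-] → (-0.31529, -0.9703, 0)–(0.31529, -0.9703, 0)  len=0.6306
  (v9,v10,v2) [--+] → (0.31529, -0.9703, 0.69765)–(-0.31529, -0.9703, 0.69765)  len=0.6306
  (v10,v0,v11) [-++] → (0.31529, -0.9703, 0)–(1.04302, -0.9703, 0)  len=0.7277
  (v10,v11,v2) [-++] → (1.04302, -0.9703, 0)–(0.31529, -0.9703, 0.69765)  len=1.0081

Chained into 1 loop(s):
  loop 1: 6 segments, perimeter = 4.7328
Total perimeter = 4.733

loops=1 perimeter=4.733


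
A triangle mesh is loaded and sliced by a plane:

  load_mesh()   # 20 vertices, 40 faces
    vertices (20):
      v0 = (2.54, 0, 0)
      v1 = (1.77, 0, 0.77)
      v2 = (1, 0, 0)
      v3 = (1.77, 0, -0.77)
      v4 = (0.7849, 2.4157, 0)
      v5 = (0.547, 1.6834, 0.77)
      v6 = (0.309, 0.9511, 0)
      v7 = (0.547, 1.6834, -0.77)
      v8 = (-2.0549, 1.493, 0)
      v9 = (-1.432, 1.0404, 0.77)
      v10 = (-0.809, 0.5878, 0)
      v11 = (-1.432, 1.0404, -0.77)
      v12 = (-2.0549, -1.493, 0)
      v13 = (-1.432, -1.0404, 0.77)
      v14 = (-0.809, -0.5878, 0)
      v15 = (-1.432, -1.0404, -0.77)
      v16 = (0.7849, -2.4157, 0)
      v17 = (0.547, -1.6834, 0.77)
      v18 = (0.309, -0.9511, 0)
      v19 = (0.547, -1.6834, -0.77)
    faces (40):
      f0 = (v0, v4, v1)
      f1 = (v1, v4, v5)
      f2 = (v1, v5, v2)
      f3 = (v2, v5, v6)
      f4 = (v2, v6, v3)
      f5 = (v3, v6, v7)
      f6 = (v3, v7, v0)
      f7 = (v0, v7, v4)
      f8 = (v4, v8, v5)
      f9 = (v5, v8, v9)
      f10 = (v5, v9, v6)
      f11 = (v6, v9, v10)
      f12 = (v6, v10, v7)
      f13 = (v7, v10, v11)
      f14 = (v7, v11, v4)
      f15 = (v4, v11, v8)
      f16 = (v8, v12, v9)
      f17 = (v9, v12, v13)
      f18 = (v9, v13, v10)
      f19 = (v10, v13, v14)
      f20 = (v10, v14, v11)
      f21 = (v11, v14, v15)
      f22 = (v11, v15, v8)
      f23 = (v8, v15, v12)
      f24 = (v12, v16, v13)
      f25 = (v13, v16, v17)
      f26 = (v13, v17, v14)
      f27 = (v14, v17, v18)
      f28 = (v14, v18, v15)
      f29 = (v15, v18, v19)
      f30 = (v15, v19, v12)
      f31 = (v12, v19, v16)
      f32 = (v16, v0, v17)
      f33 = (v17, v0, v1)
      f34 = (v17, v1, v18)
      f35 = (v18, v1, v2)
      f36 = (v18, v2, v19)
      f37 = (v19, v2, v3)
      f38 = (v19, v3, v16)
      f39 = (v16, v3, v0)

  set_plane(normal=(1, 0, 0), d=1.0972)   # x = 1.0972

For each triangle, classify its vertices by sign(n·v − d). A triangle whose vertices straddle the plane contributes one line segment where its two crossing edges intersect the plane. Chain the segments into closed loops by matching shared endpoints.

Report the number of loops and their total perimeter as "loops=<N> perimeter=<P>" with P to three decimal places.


Straddling triangles (14 of 40):
  (v0,v4,v1) [+-+] → (1.0972, 1.98585, 0)–(1.0972, 1.64987, 0.244108)  len=0.4153
  (v1,v4,v5) [+--] → (1.0972, 1.64987, 0.244108)–(1.0972, 0.926076, 0.77)  len=0.8947
  (v1,v5,v2) [+--] → (1.0972, 0.926076, 0.77)–(1.0972, 0, 0.0972)  len=1.1447
  (v2,v6,v3) [--+] → (1.0972, 0.437988, -0.41541)–(1.0972, 0, -0.0972)  len=0.5414
  (v3,v6,v7) [+--] → (1.0972, 0.437988, -0.41541)–(1.0972, 0.926076, -0.77)  len=0.6033
  (v3,v7,v0) [+-+] → (1.0972, 0.926076, -0.77)–(1.0972, 1.21867, -0.557429)  len=0.3617
  (v0,v7,v4) [+--] → (1.0972, 1.21867, -0.557429)–(1.0972, 1.98585, 0)  len=0.9483
  (v16,v0,v17) [-+-] → (1.0972, -1.98585, 0)–(1.0972, -1.21867, 0.557429)  len=0.9483
  (v17,v0,v1) [-++] → (1.0972, -1.21867, 0.557429)–(1.0972, -0.926076, 0.77)  len=0.3617
  (v17,v1,v18) [-+-] → (1.0972, -0.926076, 0.77)–(1.0972, -0.437988, 0.41541)  len=0.6033
  (v18,v1,v2) [-+-] → (1.0972, -0.437988, 0.41541)–(1.0972, 0, 0.0972)  len=0.5414
  (v19,v2,v3) [--+] → (1.0972, 0, -0.0972)–(1.0972, -0.926076, -0.77)  len=1.1447
  (v19,v3,v16) [-+-] → (1.0972, -0.926076, -0.77)–(1.0972, -1.64987, -0.244108)  len=0.8947
  (v16,v3,v0) [-++] → (1.0972, -1.64987, -0.244108)–(1.0972, -1.98585, 0)  len=0.4153

Chained into 1 loop(s):
  loop 1: 14 segments, perimeter = 9.8186
Total perimeter = 9.819

loops=1 perimeter=9.819


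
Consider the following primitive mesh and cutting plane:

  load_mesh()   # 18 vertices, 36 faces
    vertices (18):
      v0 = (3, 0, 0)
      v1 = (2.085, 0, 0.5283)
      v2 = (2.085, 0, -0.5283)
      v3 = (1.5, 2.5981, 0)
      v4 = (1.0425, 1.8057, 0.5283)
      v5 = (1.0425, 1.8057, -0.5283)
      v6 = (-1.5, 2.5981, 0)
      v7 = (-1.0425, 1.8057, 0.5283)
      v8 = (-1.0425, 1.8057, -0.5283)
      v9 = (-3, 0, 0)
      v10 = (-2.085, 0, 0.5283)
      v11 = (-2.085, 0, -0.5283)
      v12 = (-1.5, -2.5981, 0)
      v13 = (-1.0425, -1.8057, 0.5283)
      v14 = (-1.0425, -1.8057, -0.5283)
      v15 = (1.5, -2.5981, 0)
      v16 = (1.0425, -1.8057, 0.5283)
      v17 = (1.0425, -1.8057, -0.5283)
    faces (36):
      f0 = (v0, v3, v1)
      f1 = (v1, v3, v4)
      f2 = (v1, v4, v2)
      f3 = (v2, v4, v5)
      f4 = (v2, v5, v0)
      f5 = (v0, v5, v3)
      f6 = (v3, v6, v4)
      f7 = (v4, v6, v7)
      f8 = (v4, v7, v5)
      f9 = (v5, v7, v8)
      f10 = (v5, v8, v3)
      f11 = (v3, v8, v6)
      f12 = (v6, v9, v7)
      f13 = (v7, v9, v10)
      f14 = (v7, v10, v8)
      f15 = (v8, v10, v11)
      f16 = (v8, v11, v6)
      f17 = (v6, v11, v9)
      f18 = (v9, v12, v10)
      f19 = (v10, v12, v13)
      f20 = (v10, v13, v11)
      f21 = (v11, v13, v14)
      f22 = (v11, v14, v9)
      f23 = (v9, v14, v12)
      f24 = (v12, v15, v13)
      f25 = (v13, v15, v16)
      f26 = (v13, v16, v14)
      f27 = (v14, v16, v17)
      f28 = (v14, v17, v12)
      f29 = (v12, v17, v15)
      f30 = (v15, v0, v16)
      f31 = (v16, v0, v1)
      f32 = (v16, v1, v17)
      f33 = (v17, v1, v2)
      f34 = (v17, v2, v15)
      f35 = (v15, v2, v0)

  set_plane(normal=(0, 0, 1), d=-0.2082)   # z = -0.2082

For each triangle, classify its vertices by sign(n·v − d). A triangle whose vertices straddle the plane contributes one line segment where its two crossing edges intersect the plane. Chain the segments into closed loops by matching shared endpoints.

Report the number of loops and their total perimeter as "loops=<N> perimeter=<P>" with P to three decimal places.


loops=2 perimeter=28.347

Straddling triangles (24 of 36):
  (v1,v4,v2) [++-] → (1.76917, 0.547042, -0.2082)–(2.085, 0, -0.2082)  len=0.6317
  (v2,v4,v5) [-+-] → (1.76917, 0.547042, -0.2082)–(1.0425, 1.8057, -0.2082)  len=1.4534
  (v2,v5,v0) [--+] → (2.22856, 0.711616, -0.2082)–(2.6394, 0, -0.2082)  len=0.8217
  (v0,v5,v3) [+-+] → (2.22856, 0.711616, -0.2082)–(1.3197, 2.28582, -0.2082)  len=1.8177
  (v4,v7,v5) [++-] → (0.410843, 1.8057, -0.2082)–(1.0425, 1.8057, -0.2082)  len=0.6317
  (v5,v7,v8) [-+-] → (0.410843, 1.8057, -0.2082)–(-1.0425, 1.8057, -0.2082)  len=1.4533
  (v5,v8,v3) [--+] → (0.498015, 2.28582, -0.2082)–(1.3197, 2.28582, -0.2082)  len=0.8217
  (v3,v8,v6) [+-+] → (0.498015, 2.28582, -0.2082)–(-1.3197, 2.28582, -0.2082)  len=1.8177
  (v7,v10,v8) [++-] → (-1.35833, 1.25866, -0.2082)–(-1.0425, 1.8057, -0.2082)  len=0.6317
  (v8,v10,v11) [-+-] → (-1.35833, 1.25866, -0.2082)–(-2.085, 0, -0.2082)  len=1.4534
  (v8,v11,v6) [--+] → (-1.73055, 1.5742, -0.2082)–(-1.3197, 2.28582, -0.2082)  len=0.8217
  (v6,v11,v9) [+-+] → (-1.73055, 1.5742, -0.2082)–(-2.6394, 0, -0.2082)  len=1.8177
  (v10,v13,v11) [++-] → (-1.76917, -0.547042, -0.2082)–(-2.085, 0, -0.2082)  len=0.6317
  (v11,v13,v14) [-+-] → (-1.76917, -0.547042, -0.2082)–(-1.0425, -1.8057, -0.2082)  len=1.4534
  (v11,v14,v9) [--+] → (-2.22856, -0.711616, -0.2082)–(-2.6394, 0, -0.2082)  len=0.8217
  (v9,v14,v12) [+-+] → (-2.22856, -0.711616, -0.2082)–(-1.3197, -2.28582, -0.2082)  len=1.8177
  (v13,v16,v14) [++-] → (-0.410843, -1.8057, -0.2082)–(-1.0425, -1.8057, -0.2082)  len=0.6317
  (v14,v16,v17) [-+-] → (-0.410843, -1.8057, -0.2082)–(1.0425, -1.8057, -0.2082)  len=1.4533
  (v14,v17,v12) [--+] → (-0.498015, -2.28582, -0.2082)–(-1.3197, -2.28582, -0.2082)  len=0.8217
  (v12,v17,v15) [+-+] → (-0.498015, -2.28582, -0.2082)–(1.3197, -2.28582, -0.2082)  len=1.8177
  (v16,v1,v17) [++-] → (1.35833, -1.25866, -0.2082)–(1.0425, -1.8057, -0.2082)  len=0.6317
  (v17,v1,v2) [-+-] → (1.35833, -1.25866, -0.2082)–(2.085, 0, -0.2082)  len=1.4534
  (v17,v2,v15) [--+] → (1.73055, -1.5742, -0.2082)–(1.3197, -2.28582, -0.2082)  len=0.8217
  (v15,v2,v0) [+-+] → (1.73055, -1.5742, -0.2082)–(2.6394, 0, -0.2082)  len=1.8177

Chained into 2 loop(s):
  loop 1: 12 segments, perimeter = 12.5101
  loop 2: 12 segments, perimeter = 15.8365
Total perimeter = 28.347


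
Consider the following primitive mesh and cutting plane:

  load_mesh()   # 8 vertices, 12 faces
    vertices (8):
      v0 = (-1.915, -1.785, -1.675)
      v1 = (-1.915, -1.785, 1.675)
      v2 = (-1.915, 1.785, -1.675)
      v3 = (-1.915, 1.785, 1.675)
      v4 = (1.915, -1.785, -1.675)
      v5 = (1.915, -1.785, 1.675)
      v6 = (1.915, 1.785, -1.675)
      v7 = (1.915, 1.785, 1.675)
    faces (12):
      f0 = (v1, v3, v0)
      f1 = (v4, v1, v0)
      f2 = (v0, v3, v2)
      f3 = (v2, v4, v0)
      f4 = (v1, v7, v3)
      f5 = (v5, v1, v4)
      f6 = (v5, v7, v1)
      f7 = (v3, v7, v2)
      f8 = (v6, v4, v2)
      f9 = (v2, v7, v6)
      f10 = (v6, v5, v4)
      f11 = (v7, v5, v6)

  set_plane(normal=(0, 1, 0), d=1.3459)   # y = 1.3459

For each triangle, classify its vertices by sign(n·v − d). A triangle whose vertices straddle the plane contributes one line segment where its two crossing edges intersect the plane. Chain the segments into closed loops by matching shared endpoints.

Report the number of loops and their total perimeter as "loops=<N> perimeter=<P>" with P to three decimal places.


Straddling triangles (8 of 12):
  (v1,v3,v0) [-+-] → (-1.915, 1.3459, 1.675)–(-1.915, 1.3459, 1.26296)  len=0.4120
  (v0,v3,v2) [-++] → (-1.915, 1.3459, 1.26296)–(-1.915, 1.3459, -1.675)  len=2.9380
  (v2,v4,v0) [+--] → (-1.44392, 1.3459, -1.675)–(-1.915, 1.3459, -1.675)  len=0.4711
  (v1,v7,v3) [-++] → (1.44392, 1.3459, 1.675)–(-1.915, 1.3459, 1.675)  len=3.3589
  (v5,v7,v1) [-+-] → (1.915, 1.3459, 1.675)–(1.44392, 1.3459, 1.675)  len=0.4711
  (v6,v4,v2) [+-+] → (1.915, 1.3459, -1.675)–(-1.44392, 1.3459, -1.675)  len=3.3589
  (v6,v5,v4) [+--] → (1.915, 1.3459, -1.26296)–(1.915, 1.3459, -1.675)  len=0.4120
  (v7,v5,v6) [+-+] → (1.915, 1.3459, 1.675)–(1.915, 1.3459, -1.26296)  len=2.9380

Chained into 1 loop(s):
  loop 1: 8 segments, perimeter = 14.3600
Total perimeter = 14.360

loops=1 perimeter=14.360


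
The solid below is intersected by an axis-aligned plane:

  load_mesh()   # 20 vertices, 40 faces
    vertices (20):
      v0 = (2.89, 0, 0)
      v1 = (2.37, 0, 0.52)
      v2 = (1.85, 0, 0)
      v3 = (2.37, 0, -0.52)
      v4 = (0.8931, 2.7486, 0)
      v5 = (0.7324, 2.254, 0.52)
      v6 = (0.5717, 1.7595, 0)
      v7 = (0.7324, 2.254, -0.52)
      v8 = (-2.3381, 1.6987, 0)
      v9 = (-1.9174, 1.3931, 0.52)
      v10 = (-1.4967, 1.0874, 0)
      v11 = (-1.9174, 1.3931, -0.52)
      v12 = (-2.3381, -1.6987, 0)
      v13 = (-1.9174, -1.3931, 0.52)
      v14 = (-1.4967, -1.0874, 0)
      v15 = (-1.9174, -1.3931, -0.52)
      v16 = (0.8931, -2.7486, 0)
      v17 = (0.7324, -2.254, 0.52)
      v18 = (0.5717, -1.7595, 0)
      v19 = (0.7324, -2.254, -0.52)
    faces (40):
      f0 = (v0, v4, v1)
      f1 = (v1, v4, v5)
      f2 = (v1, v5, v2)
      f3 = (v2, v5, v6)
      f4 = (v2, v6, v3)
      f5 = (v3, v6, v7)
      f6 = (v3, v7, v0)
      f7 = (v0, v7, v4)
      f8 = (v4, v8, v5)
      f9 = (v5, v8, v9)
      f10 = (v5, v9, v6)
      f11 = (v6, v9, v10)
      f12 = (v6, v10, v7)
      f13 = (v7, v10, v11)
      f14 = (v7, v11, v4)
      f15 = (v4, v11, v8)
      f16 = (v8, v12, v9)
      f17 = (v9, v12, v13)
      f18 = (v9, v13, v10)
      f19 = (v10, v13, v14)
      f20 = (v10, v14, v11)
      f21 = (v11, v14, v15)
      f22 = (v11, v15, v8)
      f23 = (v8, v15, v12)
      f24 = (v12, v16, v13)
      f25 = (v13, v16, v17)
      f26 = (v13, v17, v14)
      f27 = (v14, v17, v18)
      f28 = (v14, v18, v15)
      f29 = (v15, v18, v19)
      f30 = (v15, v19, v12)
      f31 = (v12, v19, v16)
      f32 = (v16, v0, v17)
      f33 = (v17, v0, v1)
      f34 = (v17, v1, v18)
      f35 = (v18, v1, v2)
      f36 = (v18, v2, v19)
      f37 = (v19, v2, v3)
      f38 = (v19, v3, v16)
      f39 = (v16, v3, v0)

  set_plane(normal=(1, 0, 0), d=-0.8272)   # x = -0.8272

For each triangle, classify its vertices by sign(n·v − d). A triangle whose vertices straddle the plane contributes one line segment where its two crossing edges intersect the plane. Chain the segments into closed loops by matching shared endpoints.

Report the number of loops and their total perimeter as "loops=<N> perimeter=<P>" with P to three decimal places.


Straddling triangles (16 of 40):
  (v4,v8,v5) [+-+] → (-0.8272, 2.18963, 0)–(-0.8272, 1.97195, 0.255876)  len=0.3359
  (v5,v8,v9) [+--] → (-0.8272, 1.97195, 0.255876)–(-0.8272, 1.7473, 0.52)  len=0.3467
  (v5,v9,v6) [+-+] → (-0.8272, 1.7473, 0.52)–(-0.8272, 1.55358, 0.292245)  len=0.2990
  (v6,v9,v10) [+--] → (-0.8272, 1.55358, 0.292245)–(-0.8272, 1.30495, 0)  len=0.3837
  (v6,v10,v7) [+-+] → (-0.8272, 1.30495, 0)–(-0.8272, 1.43778, -0.15618)  len=0.2050
  (v7,v10,v11) [+--] → (-0.8272, 1.43778, -0.15618)–(-0.8272, 1.7473, -0.52)  len=0.4777
  (v7,v11,v4) [+-+] → (-0.8272, 1.7473, -0.52)–(-0.8272, 1.9189, -0.318291)  len=0.2648
  (v4,v11,v8) [+--] → (-0.8272, 1.9189, -0.318291)–(-0.8272, 2.18963, 0)  len=0.4179
  (v12,v16,v13) [-+-] → (-0.8272, -2.18963, 0)–(-0.8272, -1.9189, 0.318291)  len=0.4179
  (v13,v16,v17) [-++] → (-0.8272, -1.9189, 0.318291)–(-0.8272, -1.7473, 0.52)  len=0.2648
  (v13,v17,v14) [-+-] → (-0.8272, -1.7473, 0.52)–(-0.8272, -1.43778, 0.15618)  len=0.4777
  (v14,v17,v18) [-++] → (-0.8272, -1.43778, 0.15618)–(-0.8272, -1.30495, 0)  len=0.2050
  (v14,v18,v15) [-+-] → (-0.8272, -1.30495, 0)–(-0.8272, -1.55358, -0.292245)  len=0.3837
  (v15,v18,v19) [-++] → (-0.8272, -1.55358, -0.292245)–(-0.8272, -1.7473, -0.52)  len=0.2990
  (v15,v19,v12) [-+-] → (-0.8272, -1.7473, -0.52)–(-0.8272, -1.97195, -0.255876)  len=0.3467
  (v12,v19,v16) [-++] → (-0.8272, -1.97195, -0.255876)–(-0.8272, -2.18963, 0)  len=0.3359

Chained into 2 loop(s):
  loop 1: 8 segments, perimeter = 2.7308
  loop 2: 8 segments, perimeter = 2.7308
Total perimeter = 5.462

loops=2 perimeter=5.462


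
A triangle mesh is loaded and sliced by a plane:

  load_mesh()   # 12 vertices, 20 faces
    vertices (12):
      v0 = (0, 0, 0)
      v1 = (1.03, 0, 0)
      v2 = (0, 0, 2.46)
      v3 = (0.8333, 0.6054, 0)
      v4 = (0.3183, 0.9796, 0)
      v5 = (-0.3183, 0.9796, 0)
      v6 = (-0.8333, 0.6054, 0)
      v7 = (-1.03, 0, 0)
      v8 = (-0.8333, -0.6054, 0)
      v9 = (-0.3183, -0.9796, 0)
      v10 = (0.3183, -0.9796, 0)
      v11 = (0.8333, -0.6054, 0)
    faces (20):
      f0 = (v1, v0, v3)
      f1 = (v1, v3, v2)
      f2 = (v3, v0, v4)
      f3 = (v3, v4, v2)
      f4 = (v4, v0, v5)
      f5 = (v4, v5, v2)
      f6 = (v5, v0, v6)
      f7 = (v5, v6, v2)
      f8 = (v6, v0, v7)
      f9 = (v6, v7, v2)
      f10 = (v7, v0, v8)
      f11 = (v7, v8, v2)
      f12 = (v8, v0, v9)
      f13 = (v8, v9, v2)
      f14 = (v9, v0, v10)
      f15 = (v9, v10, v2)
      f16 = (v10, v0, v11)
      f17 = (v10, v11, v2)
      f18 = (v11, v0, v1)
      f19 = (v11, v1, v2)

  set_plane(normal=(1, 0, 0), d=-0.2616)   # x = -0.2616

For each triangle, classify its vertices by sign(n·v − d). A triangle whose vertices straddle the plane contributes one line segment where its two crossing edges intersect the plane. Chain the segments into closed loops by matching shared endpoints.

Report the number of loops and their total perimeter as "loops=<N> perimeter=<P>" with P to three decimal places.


Straddling triangles (12 of 20):
  (v4,v0,v5) [++-] → (-0.2616, 0.8051, 0)–(-0.2616, 0.9796, 0)  len=0.1745
  (v4,v5,v2) [+-+] → (-0.2616, 0.9796, 0)–(-0.2616, 0.8051, 0.438209)  len=0.4717
  (v5,v0,v6) [-+-] → (-0.2616, 0.8051, 0)–(-0.2616, 0.190055, 0)  len=0.6150
  (v5,v6,v2) [--+] → (-0.2616, 0.190055, 1.68773)–(-0.2616, 0.8051, 0.438209)  len=1.3927
  (v6,v0,v7) [-+-] → (-0.2616, 0.190055, 0)–(-0.2616, 0, 0)  len=0.1901
  (v6,v7,v2) [--+] → (-0.2616, 0, 1.83521)–(-0.2616, 0.190055, 1.68773)  len=0.2406
  (v7,v0,v8) [-+-] → (-0.2616, 0, 0)–(-0.2616, -0.190055, 0)  len=0.1901
  (v7,v8,v2) [--+] → (-0.2616, -0.190055, 1.68773)–(-0.2616, 0, 1.83521)  len=0.2406
  (v8,v0,v9) [-+-] → (-0.2616, -0.190055, 0)–(-0.2616, -0.8051, 0)  len=0.6150
  (v8,v9,v2) [--+] → (-0.2616, -0.8051, 0.438209)–(-0.2616, -0.190055, 1.68773)  len=1.3927
  (v9,v0,v10) [-++] → (-0.2616, -0.8051, 0)–(-0.2616, -0.9796, 0)  len=0.1745
  (v9,v10,v2) [-++] → (-0.2616, -0.9796, 0)–(-0.2616, -0.8051, 0.438209)  len=0.4717

Chained into 1 loop(s):
  loop 1: 12 segments, perimeter = 6.1691
Total perimeter = 6.169

loops=1 perimeter=6.169


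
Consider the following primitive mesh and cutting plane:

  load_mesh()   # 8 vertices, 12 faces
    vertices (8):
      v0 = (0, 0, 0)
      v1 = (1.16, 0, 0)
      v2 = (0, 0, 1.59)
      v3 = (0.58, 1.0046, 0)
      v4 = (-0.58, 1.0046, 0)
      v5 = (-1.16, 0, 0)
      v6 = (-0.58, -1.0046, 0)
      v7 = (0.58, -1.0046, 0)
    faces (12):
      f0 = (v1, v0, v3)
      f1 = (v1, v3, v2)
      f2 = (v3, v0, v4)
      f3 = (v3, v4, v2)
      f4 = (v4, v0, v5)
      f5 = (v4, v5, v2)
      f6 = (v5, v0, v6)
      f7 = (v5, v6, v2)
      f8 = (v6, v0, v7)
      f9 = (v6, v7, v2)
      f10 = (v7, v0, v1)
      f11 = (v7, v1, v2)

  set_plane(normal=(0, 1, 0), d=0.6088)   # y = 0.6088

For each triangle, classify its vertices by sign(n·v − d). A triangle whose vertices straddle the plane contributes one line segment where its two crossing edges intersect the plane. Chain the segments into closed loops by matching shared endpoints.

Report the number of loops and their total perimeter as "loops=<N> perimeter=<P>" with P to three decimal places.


loops=1 perimeter=3.871

Straddling triangles (6 of 12):
  (v1,v0,v3) [--+] → (0.351487, 0.6088, 0)–(0.808513, 0.6088, 0)  len=0.4570
  (v1,v3,v2) [-+-] → (0.808513, 0.6088, 0)–(0.351487, 0.6088, 0.62644)  len=0.7754
  (v3,v0,v4) [+-+] → (0.351487, 0.6088, 0)–(-0.351487, 0.6088, 0)  len=0.7030
  (v3,v4,v2) [++-] → (-0.351487, 0.6088, 0.62644)–(0.351487, 0.6088, 0.62644)  len=0.7030
  (v4,v0,v5) [+--] → (-0.351487, 0.6088, 0)–(-0.808513, 0.6088, 0)  len=0.4570
  (v4,v5,v2) [+--] → (-0.808513, 0.6088, 0)–(-0.351487, 0.6088, 0.62644)  len=0.7754

Chained into 1 loop(s):
  loop 1: 6 segments, perimeter = 3.8709
Total perimeter = 3.871


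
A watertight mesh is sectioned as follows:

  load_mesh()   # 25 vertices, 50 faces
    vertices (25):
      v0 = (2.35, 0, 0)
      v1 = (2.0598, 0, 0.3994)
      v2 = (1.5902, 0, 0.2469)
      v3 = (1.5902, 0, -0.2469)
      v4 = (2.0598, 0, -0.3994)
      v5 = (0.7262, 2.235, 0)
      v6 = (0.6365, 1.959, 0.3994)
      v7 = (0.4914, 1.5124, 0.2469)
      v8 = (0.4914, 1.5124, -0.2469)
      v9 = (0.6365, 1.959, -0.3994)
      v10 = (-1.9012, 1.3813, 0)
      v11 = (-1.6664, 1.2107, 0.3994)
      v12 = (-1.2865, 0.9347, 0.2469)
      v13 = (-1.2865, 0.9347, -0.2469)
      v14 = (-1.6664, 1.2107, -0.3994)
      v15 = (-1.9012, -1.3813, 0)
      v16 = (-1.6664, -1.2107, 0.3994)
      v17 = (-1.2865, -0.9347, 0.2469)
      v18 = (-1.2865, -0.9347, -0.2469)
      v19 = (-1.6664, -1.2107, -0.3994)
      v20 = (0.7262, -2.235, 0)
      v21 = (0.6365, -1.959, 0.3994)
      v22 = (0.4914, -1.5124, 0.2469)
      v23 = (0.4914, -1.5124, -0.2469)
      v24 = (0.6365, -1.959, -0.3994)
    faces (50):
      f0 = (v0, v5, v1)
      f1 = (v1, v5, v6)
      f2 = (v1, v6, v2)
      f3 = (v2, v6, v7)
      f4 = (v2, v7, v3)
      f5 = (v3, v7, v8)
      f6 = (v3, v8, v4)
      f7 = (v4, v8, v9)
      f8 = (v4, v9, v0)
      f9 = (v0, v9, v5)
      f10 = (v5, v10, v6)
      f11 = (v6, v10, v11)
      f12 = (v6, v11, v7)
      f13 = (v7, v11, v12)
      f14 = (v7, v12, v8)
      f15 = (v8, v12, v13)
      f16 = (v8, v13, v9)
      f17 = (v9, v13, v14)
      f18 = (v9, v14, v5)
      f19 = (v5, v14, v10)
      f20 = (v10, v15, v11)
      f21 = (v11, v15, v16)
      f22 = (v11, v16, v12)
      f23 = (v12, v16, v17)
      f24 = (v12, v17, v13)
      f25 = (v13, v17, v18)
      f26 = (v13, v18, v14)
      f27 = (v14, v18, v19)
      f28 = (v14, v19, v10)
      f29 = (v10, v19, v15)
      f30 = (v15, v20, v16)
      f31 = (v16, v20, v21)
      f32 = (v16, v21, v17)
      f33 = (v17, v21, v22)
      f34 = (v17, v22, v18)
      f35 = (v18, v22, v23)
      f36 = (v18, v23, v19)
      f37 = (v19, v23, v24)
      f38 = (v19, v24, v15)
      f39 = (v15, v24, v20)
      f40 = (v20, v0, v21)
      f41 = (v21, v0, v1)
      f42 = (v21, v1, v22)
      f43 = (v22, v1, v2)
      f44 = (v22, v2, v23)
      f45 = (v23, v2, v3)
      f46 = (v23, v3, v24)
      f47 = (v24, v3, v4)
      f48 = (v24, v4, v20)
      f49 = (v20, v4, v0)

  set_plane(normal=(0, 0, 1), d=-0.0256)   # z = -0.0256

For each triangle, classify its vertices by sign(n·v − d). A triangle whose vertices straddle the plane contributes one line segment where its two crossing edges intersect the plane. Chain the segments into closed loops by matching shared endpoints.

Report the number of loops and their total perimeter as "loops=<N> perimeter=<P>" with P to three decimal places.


loops=2 perimeter=23.051

Straddling triangles (20 of 50):
  (v2,v7,v3) [++-] → (1.09776, 0.677793, -0.0256)–(1.5902, 0, -0.0256)  len=0.8378
  (v3,v7,v8) [-+-] → (1.09776, 0.677793, -0.0256)–(0.4914, 1.5124, -0.0256)  len=1.0316
  (v4,v9,v0) [--+] → (2.24017, 0.125564, -0.0256)–(2.3314, 0, -0.0256)  len=0.1552
  (v0,v9,v5) [+-+] → (2.24017, 0.125564, -0.0256)–(0.720451, 2.21731, -0.0256)  len=2.5855
  (v7,v12,v8) [++-] → (-0.305379, 1.2535, -0.0256)–(0.4914, 1.5124, -0.0256)  len=0.8378
  (v8,v12,v13) [-+-] → (-0.305379, 1.2535, -0.0256)–(-1.2865, 0.9347, -0.0256)  len=1.0316
  (v9,v14,v5) [--+] → (0.572844, 2.16935, -0.0256)–(0.720451, 2.21731, -0.0256)  len=0.1552
  (v5,v14,v10) [+-+] → (0.572844, 2.16935, -0.0256)–(-1.88615, 1.37037, -0.0256)  len=2.5855
  (v12,v17,v13) [++-] → (-1.2865, 0.096915, -0.0256)–(-1.2865, 0.9347, -0.0256)  len=0.8378
  (v13,v17,v18) [-+-] → (-1.2865, 0.096915, -0.0256)–(-1.2865, -0.9347, -0.0256)  len=1.0316
  (v14,v19,v10) [--+] → (-1.88615, 1.21516, -0.0256)–(-1.88615, 1.37037, -0.0256)  len=0.1552
  (v10,v19,v15) [+-+] → (-1.88615, 1.21516, -0.0256)–(-1.88615, -1.37037, -0.0256)  len=2.5855
  (v17,v22,v18) [++-] → (-0.489721, -1.1936, -0.0256)–(-1.2865, -0.9347, -0.0256)  len=0.8378
  (v18,v22,v23) [-+-] → (-0.489721, -1.1936, -0.0256)–(0.4914, -1.5124, -0.0256)  len=1.0316
  (v19,v24,v15) [--+] → (-1.73854, -1.41833, -0.0256)–(-1.88615, -1.37037, -0.0256)  len=0.1552
  (v15,v24,v20) [+-+] → (-1.73854, -1.41833, -0.0256)–(0.720451, -2.21731, -0.0256)  len=2.5855
  (v22,v2,v23) [++-] → (0.983835, -0.834607, -0.0256)–(0.4914, -1.5124, -0.0256)  len=0.8378
  (v23,v2,v3) [-+-] → (0.983835, -0.834607, -0.0256)–(1.5902, 0, -0.0256)  len=1.0316
  (v24,v4,v20) [--+] → (0.811679, -2.09175, -0.0256)–(0.720451, -2.21731, -0.0256)  len=0.1552
  (v20,v4,v0) [+-+] → (0.811679, -2.09175, -0.0256)–(2.3314, 0, -0.0256)  len=2.5855

Chained into 2 loop(s):
  loop 1: 10 segments, perimeter = 9.3470
  loop 2: 10 segments, perimeter = 13.7037
Total perimeter = 23.051


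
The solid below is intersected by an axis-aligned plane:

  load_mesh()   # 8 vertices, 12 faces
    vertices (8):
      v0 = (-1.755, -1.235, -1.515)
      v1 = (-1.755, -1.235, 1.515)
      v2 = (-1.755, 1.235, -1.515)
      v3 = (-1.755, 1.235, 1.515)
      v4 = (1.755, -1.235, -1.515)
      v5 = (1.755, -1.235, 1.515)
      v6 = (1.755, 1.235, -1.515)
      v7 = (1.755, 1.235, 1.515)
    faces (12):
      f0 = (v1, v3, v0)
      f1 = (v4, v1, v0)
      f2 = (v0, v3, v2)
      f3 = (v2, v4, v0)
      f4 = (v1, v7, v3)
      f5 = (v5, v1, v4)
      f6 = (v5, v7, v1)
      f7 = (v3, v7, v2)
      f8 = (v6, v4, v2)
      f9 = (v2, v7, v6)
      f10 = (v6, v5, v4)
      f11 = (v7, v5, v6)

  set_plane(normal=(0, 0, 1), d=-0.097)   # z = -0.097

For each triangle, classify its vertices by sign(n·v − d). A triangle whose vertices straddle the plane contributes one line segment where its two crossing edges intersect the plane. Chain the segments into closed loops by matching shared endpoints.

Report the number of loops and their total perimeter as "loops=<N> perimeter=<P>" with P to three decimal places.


loops=1 perimeter=11.960

Straddling triangles (8 of 12):
  (v1,v3,v0) [++-] → (-1.755, -0.0790726, -0.097)–(-1.755, -1.235, -0.097)  len=1.1559
  (v4,v1,v0) [-+-] → (0.112366, -1.235, -0.097)–(-1.755, -1.235, -0.097)  len=1.8674
  (v0,v3,v2) [-+-] → (-1.755, -0.0790726, -0.097)–(-1.755, 1.235, -0.097)  len=1.3141
  (v5,v1,v4) [++-] → (0.112366, -1.235, -0.097)–(1.755, -1.235, -0.097)  len=1.6426
  (v3,v7,v2) [++-] → (-0.112366, 1.235, -0.097)–(-1.755, 1.235, -0.097)  len=1.6426
  (v2,v7,v6) [-+-] → (-0.112366, 1.235, -0.097)–(1.755, 1.235, -0.097)  len=1.8674
  (v6,v5,v4) [-+-] → (1.755, 0.0790726, -0.097)–(1.755, -1.235, -0.097)  len=1.3141
  (v7,v5,v6) [++-] → (1.755, 0.0790726, -0.097)–(1.755, 1.235, -0.097)  len=1.1559

Chained into 1 loop(s):
  loop 1: 8 segments, perimeter = 11.9600
Total perimeter = 11.960


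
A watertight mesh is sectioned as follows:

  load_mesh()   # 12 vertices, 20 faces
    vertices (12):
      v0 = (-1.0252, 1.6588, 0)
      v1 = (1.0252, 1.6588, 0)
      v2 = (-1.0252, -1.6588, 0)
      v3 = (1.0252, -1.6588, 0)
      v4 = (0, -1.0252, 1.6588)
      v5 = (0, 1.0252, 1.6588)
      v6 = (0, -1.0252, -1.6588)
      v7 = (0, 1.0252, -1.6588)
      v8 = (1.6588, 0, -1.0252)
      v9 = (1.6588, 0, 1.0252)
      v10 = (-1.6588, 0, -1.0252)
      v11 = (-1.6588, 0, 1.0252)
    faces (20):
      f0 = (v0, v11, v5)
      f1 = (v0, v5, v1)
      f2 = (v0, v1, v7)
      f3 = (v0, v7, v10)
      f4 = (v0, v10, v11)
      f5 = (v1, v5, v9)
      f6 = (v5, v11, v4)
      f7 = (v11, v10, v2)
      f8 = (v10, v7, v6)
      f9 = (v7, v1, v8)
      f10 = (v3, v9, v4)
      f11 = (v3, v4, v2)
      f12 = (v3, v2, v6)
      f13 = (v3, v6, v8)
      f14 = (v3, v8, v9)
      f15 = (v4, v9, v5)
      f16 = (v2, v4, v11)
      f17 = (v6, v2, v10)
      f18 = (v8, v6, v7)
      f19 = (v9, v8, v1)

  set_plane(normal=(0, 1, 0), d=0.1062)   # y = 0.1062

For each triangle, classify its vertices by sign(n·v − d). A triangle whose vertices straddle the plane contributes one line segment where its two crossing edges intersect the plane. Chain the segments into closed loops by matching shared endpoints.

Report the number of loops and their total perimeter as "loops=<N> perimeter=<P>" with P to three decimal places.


loops=1 perimeter=10.948

Straddling triangles (10 of 20):
  (v0,v11,v5) [+-+] → (-1.61824, 0.1062, 0.959564)–(-1.48697, 0.1062, 1.09083)  len=0.1856
  (v0,v7,v10) [++-] → (-1.48697, 0.1062, -1.09083)–(-1.61824, 0.1062, -0.959564)  len=0.1856
  (v0,v10,v11) [+--] → (-1.61824, 0.1062, -0.959564)–(-1.61824, 0.1062, 0.959564)  len=1.9191
  (v1,v5,v9) [++-] → (1.48697, 0.1062, 1.09083)–(1.61824, 0.1062, 0.959564)  len=0.1856
  (v5,v11,v4) [+--] → (-1.48697, 0.1062, 1.09083)–(0, 0.1062, 1.6588)  len=1.5917
  (v10,v7,v6) [-+-] → (-1.48697, 0.1062, -1.09083)–(0, 0.1062, -1.6588)  len=1.5917
  (v7,v1,v8) [++-] → (1.61824, 0.1062, -0.959564)–(1.48697, 0.1062, -1.09083)  len=0.1856
  (v4,v9,v5) [--+] → (1.48697, 0.1062, 1.09083)–(0, 0.1062, 1.6588)  len=1.5917
  (v8,v6,v7) [--+] → (0, 0.1062, -1.6588)–(1.48697, 0.1062, -1.09083)  len=1.5917
  (v9,v8,v1) [--+] → (1.61824, 0.1062, -0.959564)–(1.61824, 0.1062, 0.959564)  len=1.9191

Chained into 1 loop(s):
  loop 1: 10 segments, perimeter = 10.9478
Total perimeter = 10.948


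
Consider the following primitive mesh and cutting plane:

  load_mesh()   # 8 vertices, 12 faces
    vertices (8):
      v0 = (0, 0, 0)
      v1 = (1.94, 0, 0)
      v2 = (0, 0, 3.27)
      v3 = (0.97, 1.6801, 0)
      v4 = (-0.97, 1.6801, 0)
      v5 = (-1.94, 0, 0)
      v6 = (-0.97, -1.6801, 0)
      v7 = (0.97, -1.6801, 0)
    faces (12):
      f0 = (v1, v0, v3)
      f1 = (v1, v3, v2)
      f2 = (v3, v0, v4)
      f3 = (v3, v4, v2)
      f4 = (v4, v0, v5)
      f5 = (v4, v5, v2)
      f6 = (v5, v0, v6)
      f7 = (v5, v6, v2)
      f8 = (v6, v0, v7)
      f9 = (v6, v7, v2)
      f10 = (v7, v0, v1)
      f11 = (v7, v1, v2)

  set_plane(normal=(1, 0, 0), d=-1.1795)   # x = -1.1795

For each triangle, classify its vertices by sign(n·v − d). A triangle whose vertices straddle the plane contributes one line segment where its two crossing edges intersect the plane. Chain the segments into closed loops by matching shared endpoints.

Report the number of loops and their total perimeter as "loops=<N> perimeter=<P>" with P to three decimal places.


loops=1 perimeter=6.310

Straddling triangles (4 of 12):
  (v4,v0,v5) [++-] → (-1.1795, 0, 0)–(-1.1795, 1.31723, 0)  len=1.3172
  (v4,v5,v2) [+-+] → (-1.1795, 1.31723, 0)–(-1.1795, 0, 1.28187)  len=1.8380
  (v5,v0,v6) [-++] → (-1.1795, 0, 0)–(-1.1795, -1.31723, 0)  len=1.3172
  (v5,v6,v2) [-++] → (-1.1795, -1.31723, 0)–(-1.1795, 0, 1.28187)  len=1.8380

Chained into 1 loop(s):
  loop 1: 4 segments, perimeter = 6.3105
Total perimeter = 6.310


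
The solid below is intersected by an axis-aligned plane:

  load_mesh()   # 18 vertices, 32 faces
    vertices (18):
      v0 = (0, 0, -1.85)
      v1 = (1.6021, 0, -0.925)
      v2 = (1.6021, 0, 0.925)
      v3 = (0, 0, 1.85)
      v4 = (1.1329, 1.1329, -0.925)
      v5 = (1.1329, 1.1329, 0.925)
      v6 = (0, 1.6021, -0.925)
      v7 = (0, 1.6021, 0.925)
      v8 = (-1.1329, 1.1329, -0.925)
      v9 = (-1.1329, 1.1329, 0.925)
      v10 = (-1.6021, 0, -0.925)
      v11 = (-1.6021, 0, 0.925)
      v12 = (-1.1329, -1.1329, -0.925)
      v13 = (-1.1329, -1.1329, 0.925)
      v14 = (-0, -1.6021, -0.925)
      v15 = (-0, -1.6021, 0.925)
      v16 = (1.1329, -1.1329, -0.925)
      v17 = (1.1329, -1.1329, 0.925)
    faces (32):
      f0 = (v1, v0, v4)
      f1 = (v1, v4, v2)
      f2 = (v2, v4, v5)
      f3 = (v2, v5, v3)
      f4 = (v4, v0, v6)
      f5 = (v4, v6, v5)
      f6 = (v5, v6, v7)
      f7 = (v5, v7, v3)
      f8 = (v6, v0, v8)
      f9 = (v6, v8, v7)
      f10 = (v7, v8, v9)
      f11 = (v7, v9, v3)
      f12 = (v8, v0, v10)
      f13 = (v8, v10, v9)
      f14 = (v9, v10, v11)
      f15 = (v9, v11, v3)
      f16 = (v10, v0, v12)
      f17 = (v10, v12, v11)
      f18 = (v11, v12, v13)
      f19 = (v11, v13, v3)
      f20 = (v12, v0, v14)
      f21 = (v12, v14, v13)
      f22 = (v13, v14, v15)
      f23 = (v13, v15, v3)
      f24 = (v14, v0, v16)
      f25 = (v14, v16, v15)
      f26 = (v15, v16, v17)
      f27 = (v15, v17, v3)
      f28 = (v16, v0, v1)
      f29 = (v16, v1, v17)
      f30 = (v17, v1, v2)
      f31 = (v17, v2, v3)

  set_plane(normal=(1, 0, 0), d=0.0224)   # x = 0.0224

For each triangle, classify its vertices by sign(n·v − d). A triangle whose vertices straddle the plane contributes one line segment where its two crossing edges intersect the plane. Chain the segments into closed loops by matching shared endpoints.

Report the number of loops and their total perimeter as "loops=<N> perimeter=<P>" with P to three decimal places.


loops=1 perimeter=11.046

Straddling triangles (12 of 32):
  (v1,v0,v4) [+-+] → (0.0224, 0, -1.83707)–(0.0224, 0.0224, -1.83171)  len=0.0230
  (v2,v5,v3) [++-] → (0.0224, 0.0224, 1.83171)–(0.0224, 0, 1.83707)  len=0.0230
  (v4,v0,v6) [+--] → (0.0224, 0.0224, -1.83171)–(0.0224, 1.59282, -0.925)  len=1.8134
  (v4,v6,v5) [+-+] → (0.0224, 1.59282, -0.925)–(0.0224, 1.59282, -0.888421)  len=0.0366
  (v5,v6,v7) [+--] → (0.0224, 1.59282, -0.888421)–(0.0224, 1.59282, 0.925)  len=1.8134
  (v5,v7,v3) [+--] → (0.0224, 1.59282, 0.925)–(0.0224, 0.0224, 1.83171)  len=1.8134
  (v14,v0,v16) [--+] → (0.0224, -0.0224, -1.83171)–(0.0224, -1.59282, -0.925)  len=1.8134
  (v14,v16,v15) [-+-] → (0.0224, -1.59282, -0.925)–(0.0224, -1.59282, 0.888421)  len=1.8134
  (v15,v16,v17) [-++] → (0.0224, -1.59282, 0.888421)–(0.0224, -1.59282, 0.925)  len=0.0366
  (v15,v17,v3) [-+-] → (0.0224, -1.59282, 0.925)–(0.0224, -0.0224, 1.83171)  len=1.8134
  (v16,v0,v1) [+-+] → (0.0224, -0.0224, -1.83171)–(0.0224, 0, -1.83707)  len=0.0230
  (v17,v2,v3) [++-] → (0.0224, 0, 1.83707)–(0.0224, -0.0224, 1.83171)  len=0.0230

Chained into 1 loop(s):
  loop 1: 12 segments, perimeter = 11.0457
Total perimeter = 11.046


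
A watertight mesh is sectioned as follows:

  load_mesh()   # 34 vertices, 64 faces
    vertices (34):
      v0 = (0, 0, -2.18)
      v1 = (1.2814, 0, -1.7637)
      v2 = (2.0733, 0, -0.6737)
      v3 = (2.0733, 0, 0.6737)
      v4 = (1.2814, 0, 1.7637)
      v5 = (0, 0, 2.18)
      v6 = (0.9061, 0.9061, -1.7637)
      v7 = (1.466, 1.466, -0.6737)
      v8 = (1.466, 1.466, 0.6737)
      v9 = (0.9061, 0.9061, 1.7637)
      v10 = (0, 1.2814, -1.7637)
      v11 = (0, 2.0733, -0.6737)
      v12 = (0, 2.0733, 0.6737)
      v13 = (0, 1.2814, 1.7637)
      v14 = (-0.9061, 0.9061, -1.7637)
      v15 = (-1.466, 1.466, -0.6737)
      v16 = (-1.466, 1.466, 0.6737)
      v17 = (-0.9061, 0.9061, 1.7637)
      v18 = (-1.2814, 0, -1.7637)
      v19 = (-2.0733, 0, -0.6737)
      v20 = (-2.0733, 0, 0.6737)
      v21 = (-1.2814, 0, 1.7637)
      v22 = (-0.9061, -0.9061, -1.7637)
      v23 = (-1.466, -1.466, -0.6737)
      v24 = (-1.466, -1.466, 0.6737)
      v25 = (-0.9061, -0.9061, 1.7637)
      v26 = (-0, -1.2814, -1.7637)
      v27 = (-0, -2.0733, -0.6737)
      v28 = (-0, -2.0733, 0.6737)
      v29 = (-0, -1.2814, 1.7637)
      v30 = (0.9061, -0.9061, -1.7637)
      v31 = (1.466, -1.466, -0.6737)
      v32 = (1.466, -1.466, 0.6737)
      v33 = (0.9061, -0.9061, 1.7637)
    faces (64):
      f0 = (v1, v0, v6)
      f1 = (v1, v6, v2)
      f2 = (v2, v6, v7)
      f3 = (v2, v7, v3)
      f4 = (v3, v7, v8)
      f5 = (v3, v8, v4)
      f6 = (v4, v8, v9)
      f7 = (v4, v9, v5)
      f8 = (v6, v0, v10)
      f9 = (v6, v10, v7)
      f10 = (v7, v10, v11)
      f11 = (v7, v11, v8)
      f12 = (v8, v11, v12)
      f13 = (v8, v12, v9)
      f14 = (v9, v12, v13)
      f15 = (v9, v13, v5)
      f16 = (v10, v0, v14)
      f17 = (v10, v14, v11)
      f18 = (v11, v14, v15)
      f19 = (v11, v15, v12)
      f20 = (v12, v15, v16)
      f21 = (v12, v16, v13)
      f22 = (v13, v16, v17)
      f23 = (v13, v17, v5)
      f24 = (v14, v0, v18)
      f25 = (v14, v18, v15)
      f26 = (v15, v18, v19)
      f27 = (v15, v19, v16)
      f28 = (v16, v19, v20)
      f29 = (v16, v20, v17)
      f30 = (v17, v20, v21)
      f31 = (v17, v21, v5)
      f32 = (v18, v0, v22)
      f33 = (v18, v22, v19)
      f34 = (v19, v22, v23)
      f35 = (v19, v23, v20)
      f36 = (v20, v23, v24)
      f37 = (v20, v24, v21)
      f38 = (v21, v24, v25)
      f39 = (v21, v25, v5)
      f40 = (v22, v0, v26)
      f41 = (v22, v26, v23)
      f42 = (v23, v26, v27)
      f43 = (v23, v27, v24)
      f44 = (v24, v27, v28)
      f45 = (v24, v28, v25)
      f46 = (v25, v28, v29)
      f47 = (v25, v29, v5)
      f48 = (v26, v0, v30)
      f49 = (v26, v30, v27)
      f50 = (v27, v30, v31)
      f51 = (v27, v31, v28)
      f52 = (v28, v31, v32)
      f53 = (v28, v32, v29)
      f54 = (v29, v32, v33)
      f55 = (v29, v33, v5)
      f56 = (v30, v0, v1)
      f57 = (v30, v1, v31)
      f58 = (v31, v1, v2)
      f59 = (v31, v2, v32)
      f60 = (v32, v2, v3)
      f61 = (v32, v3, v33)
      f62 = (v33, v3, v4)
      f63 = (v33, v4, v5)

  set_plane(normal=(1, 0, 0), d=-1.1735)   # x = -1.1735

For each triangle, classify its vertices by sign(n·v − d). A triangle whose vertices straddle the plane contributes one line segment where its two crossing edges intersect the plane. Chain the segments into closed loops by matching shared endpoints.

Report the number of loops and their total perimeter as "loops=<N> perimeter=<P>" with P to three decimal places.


Straddling triangles (20 of 64):
  (v11,v14,v15) [++-] → (-1.1735, 1.1735, -1.24313)–(-1.1735, 1.58717, -0.6737)  len=0.7038
  (v11,v15,v12) [+-+] → (-1.1735, 1.58717, -0.6737)–(-1.1735, 1.58717, -0.404863)  len=0.2688
  (v12,v15,v16) [+--] → (-1.1735, 1.58717, -0.404863)–(-1.1735, 1.58717, 0.6737)  len=1.0786
  (v12,v16,v13) [+-+] → (-1.1735, 1.58717, 0.6737)–(-1.1735, 1.42917, 0.89118)  len=0.2688
  (v13,v16,v17) [+-+] → (-1.1735, 1.42917, 0.89118)–(-1.1735, 1.1735, 1.24313)  len=0.4350
  (v14,v0,v18) [++-] → (-1.1735, 0, -1.79875)–(-1.1735, 0.260507, -1.7637)  len=0.2629
  (v14,v18,v15) [+--] → (-1.1735, 0.260507, -1.7637)–(-1.1735, 1.1735, -1.24313)  len=1.0510
  (v16,v20,v17) [--+] → (-1.1735, 0.698517, 1.51399)–(-1.1735, 1.1735, 1.24313)  len=0.5468
  (v17,v20,v21) [+--] → (-1.1735, 0.698517, 1.51399)–(-1.1735, 0.260507, 1.7637)  len=0.5042
  (v17,v21,v5) [+-+] → (-1.1735, 0.260507, 1.7637)–(-1.1735, 0, 1.79875)  len=0.2629
  (v18,v0,v22) [-++] → (-1.1735, 0, -1.79875)–(-1.1735, -0.260507, -1.7637)  len=0.2629
  (v18,v22,v19) [-+-] → (-1.1735, -0.260507, -1.7637)–(-1.1735, -0.698517, -1.51399)  len=0.5042
  (v19,v22,v23) [-+-] → (-1.1735, -0.698517, -1.51399)–(-1.1735, -1.1735, -1.24313)  len=0.5468
  (v21,v24,v25) [--+] → (-1.1735, -1.1735, 1.24313)–(-1.1735, -0.260507, 1.7637)  len=1.0510
  (v21,v25,v5) [-++] → (-1.1735, -0.260507, 1.7637)–(-1.1735, 0, 1.79875)  len=0.2629
  (v22,v26,v23) [++-] → (-1.1735, -1.42917, -0.89118)–(-1.1735, -1.1735, -1.24313)  len=0.4350
  (v23,v26,v27) [-++] → (-1.1735, -1.42917, -0.89118)–(-1.1735, -1.58717, -0.6737)  len=0.2688
  (v23,v27,v24) [-+-] → (-1.1735, -1.58717, -0.6737)–(-1.1735, -1.58717, 0.404863)  len=1.0786
  (v24,v27,v28) [-++] → (-1.1735, -1.58717, 0.404863)–(-1.1735, -1.58717, 0.6737)  len=0.2688
  (v24,v28,v25) [-++] → (-1.1735, -1.58717, 0.6737)–(-1.1735, -1.1735, 1.24313)  len=0.7038

Chained into 1 loop(s):
  loop 1: 20 segments, perimeter = 10.7654
Total perimeter = 10.765

loops=1 perimeter=10.765
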